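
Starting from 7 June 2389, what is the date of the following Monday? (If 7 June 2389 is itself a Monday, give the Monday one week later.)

June 12, 2389

Jun 7, 2389 is a Wednesday.
From Wednesday to the next Monday is 5 days.
Jun 7, 2389 + 5 = Jun 12, 2389.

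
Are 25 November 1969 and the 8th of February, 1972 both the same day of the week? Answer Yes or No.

From Nov 25, 1969 to Feb 8, 1972 is 805 days.
805 mod 7 = 0, so they are the same weekday.
(Nov 25, 1969 is a Tuesday; Feb 8, 1972 is a Tuesday.)

Yes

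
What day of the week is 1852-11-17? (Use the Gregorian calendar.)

Doomsday rule: the anchor day for the 1800s is Friday. For year 52: 52÷12 = 4 r 4, and 4÷4 = 1, so 4+4+1 = 9.
Friday + 9 ≡ Sunday — that's 1852's doomsday.
In November the doomsday date is Nov 7.
Nov 17 is 10 days after Nov 7; 10 mod 7 = 3, so Sunday + 3 = Wednesday.

Wednesday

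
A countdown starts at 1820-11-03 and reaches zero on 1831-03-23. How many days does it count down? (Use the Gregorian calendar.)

Nov 3, 1820 → Nov 3, 1821: 365 days.
Nov 3, 1821 → Nov 3, 1822: 365 days.
Nov 3, 1822 → Nov 3, 1823: 365 days.
Nov 3, 1823 → Nov 3, 1824: 366 days (Feb 29, 1824 is in that span).
Nov 3, 1824 → Nov 3, 1825: 365 days.
Nov 3, 1825 → Nov 3, 1826: 365 days.
Nov 3, 1826 → Nov 3, 1827: 365 days.
Nov 3, 1827 → Nov 3, 1828: 366 days (Feb 29, 1828 is in that span).
Nov 3, 1828 → Nov 3, 1829: 365 days.
Nov 3, 1829 → Nov 3, 1830: 365 days.
Nov 3, 1830 → Dec 3, 1830: 30 days (November has 30).
Dec 3, 1830 → Jan 3, 1831: 31 days (December has 31).
Jan 3, 1831 → Feb 3, 1831: 31 days (January has 31).
Feb 3, 1831 → Mar 3, 1831: 28 days (February has 28).
Mar 3, 1831 → Mar 23, 1831: 20 days.
Total: 3792 days.

3792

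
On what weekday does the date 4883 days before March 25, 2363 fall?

First find the weekday of Mar 25, 2363. Doomsday rule: the anchor day for the 2300s is Wednesday. For year 63: 63÷12 = 5 r 3, and 3÷4 = 0, so 5+3+0 = 8.
Wednesday + 8 ≡ Thursday — that's 2363's doomsday.
In March the doomsday date is Mar 14.
Mar 25 is 11 days after Mar 14; 11 mod 7 = 4, so Thursday + 4 = Monday.
4883 mod 7 = 4, so 4883 days before a Monday is Monday − 4 = Thursday.

Thursday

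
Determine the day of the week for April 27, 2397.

Sunday

Doomsday rule: the anchor day for the 2300s is Wednesday. For year 97: 97÷12 = 8 r 1, and 1÷4 = 0, so 8+1+0 = 9.
Wednesday + 9 ≡ Friday — that's 2397's doomsday.
In April the doomsday date is Apr 4.
Apr 27 is 23 days after Apr 4; 23 mod 7 = 2, so Friday + 2 = Sunday.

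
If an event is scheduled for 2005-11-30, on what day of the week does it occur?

Wednesday

Doomsday rule: the anchor day for the 2000s is Tuesday. For year 05: 5÷12 = 0 r 5, and 5÷4 = 1, so 0+5+1 = 6.
Tuesday + 6 ≡ Monday — that's 2005's doomsday.
In November the doomsday date is Nov 7.
Nov 30 is 23 days after Nov 7; 23 mod 7 = 2, so Monday + 2 = Wednesday.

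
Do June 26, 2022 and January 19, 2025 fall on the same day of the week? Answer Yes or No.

Yes

From Jun 26, 2022 to Jan 19, 2025 is 938 days.
938 mod 7 = 0, so they are the same weekday.
(Jun 26, 2022 is a Sunday; Jan 19, 2025 is a Sunday.)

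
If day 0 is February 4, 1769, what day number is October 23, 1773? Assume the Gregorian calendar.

Feb 4, 1769 → Feb 4, 1770: 365 days.
Feb 4, 1770 → Feb 4, 1771: 365 days.
Feb 4, 1771 → Feb 4, 1772: 365 days.
Feb 4, 1772 → Feb 4, 1773: 366 days (Feb 29, 1772 is in that span).
Feb 4, 1773 → Mar 4, 1773: 28 days (February has 28).
Mar 4, 1773 → Apr 4, 1773: 31 days (March has 31).
Apr 4, 1773 → May 4, 1773: 30 days (April has 30).
May 4, 1773 → Jun 4, 1773: 31 days (May has 31).
Jun 4, 1773 → Jul 4, 1773: 30 days (June has 30).
Jul 4, 1773 → Aug 4, 1773: 31 days (July has 31).
Aug 4, 1773 → Sep 4, 1773: 31 days (August has 31).
Sep 4, 1773 → Oct 4, 1773: 30 days (September has 30).
Oct 4, 1773 → Oct 23, 1773: 19 days.
Total: 1722 days.

1722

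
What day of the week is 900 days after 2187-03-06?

Mar 6, 2187 is a Tuesday.
900 mod 7 = 4, so 900 days after a Tuesday is Tuesday + 4 = Saturday.

Saturday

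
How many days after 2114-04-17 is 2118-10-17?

Apr 17, 2114 → Apr 17, 2115: 365 days.
Apr 17, 2115 → Apr 17, 2116: 366 days (Feb 29, 2116 is in that span).
Apr 17, 2116 → Apr 17, 2117: 365 days.
Apr 17, 2117 → Apr 17, 2118: 365 days.
Apr 17, 2118 → May 17, 2118: 30 days (April has 30).
May 17, 2118 → Jun 17, 2118: 31 days (May has 31).
Jun 17, 2118 → Jul 17, 2118: 30 days (June has 30).
Jul 17, 2118 → Aug 17, 2118: 31 days (July has 31).
Aug 17, 2118 → Sep 17, 2118: 31 days (August has 31).
Sep 17, 2118 → Oct 17, 2118: 30 days.
Total: 1644 days.

1644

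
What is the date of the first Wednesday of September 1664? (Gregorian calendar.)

September 3, 1664

September 1, 1664 is a Monday.
The first Wednesday is therefore September 3 (2 days later).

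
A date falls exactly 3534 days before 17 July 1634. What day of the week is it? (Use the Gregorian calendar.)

Tuesday

Jul 17, 1634 is a Monday.
3534 mod 7 = 6, so 3534 days before a Monday is Monday − 6 = Tuesday.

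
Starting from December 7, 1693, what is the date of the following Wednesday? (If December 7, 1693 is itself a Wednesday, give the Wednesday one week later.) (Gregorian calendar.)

Dec 7, 1693 is a Monday.
From Monday to the next Wednesday is 2 days.
Dec 7, 1693 + 2 = Dec 9, 1693.

December 9, 1693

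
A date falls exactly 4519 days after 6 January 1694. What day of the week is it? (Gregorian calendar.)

Jan 6, 1694 is a Wednesday.
4519 mod 7 = 4, so 4519 days after a Wednesday is Wednesday + 4 = Sunday.

Sunday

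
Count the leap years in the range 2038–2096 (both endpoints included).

Multiples of 4 in [2038,2096]: 15.
Of those, multiples of 100: 0 (not leap unless ÷400).
Multiples of 400: 0.
Leap years = 15 − 0 + 0 = 15.

15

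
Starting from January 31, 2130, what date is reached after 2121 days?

+365 (one year) → Jan 31, 2131 (1756 left).
+365 (one year) → Jan 31, 2132 (1391 left).
+366 (one year; includes Feb 29, 2132) → Jan 31, 2133 (1025 left).
+365 (one year) → Jan 31, 2134 (660 left).
+365 (one year) → Jan 31, 2135 (295 left).
Jan has 31 days: +1 → Feb 1, 2135 (294 left).
Feb has 28 days: +28 → Mar 1, 2135 (266 left).
Mar has 31 days: +31 → Apr 1, 2135 (235 left).
Apr has 30 days: +30 → May 1, 2135 (205 left).
May has 31 days: +31 → Jun 1, 2135 (174 left).
Jun has 30 days: +30 → Jul 1, 2135 (144 left).
Jul has 31 days: +31 → Aug 1, 2135 (113 left).
Aug has 31 days: +31 → Sep 1, 2135 (82 left).
Sep has 30 days: +30 → Oct 1, 2135 (52 left).
Oct has 31 days: +31 → Nov 1, 2135 (21 left).
+21 → Nov 22, 2135.

November 22, 2135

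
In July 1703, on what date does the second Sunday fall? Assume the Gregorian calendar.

July 8, 1703

July 1, 1703 is a Sunday.
The first Sunday is therefore July 1 (same day).
The second Sunday is 1 + 1×7 = July 8.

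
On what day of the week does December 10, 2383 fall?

Doomsday rule: the anchor day for the 2300s is Wednesday. For year 83: 83÷12 = 6 r 11, and 11÷4 = 2, so 6+11+2 = 19.
Wednesday + 19 ≡ Monday — that's 2383's doomsday.
In December the doomsday date is Dec 12.
Dec 10 is 2 days before Dec 12; 2 mod 7 = 2, so Monday − 2 = Saturday.

Saturday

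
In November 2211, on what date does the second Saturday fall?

November 9, 2211

November 1, 2211 is a Friday.
The first Saturday is therefore November 2 (1 days later).
The second Saturday is 2 + 1×7 = November 9.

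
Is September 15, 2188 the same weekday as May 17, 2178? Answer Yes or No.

From May 17, 2178 to Sep 15, 2188 is 3774 days.
3774 mod 7 = 1, so they are different weekdays.
(May 17, 2178 is a Sunday; Sep 15, 2188 is a Monday.)

No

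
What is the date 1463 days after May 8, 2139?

May 10, 2143

+366 (one year; includes Feb 29, 2140) → May 8, 2140 (1097 left).
+365 (one year) → May 8, 2141 (732 left).
+365 (one year) → May 8, 2142 (367 left).
May has 31 days: +24 → Jun 1, 2142 (343 left).
Jun has 30 days: +30 → Jul 1, 2142 (313 left).
Jul has 31 days: +31 → Aug 1, 2142 (282 left).
Aug has 31 days: +31 → Sep 1, 2142 (251 left).
Sep has 30 days: +30 → Oct 1, 2142 (221 left).
Oct has 31 days: +31 → Nov 1, 2142 (190 left).
Nov has 30 days: +30 → Dec 1, 2142 (160 left).
Dec has 31 days: +31 → Jan 1, 2143 (129 left).
Jan has 31 days: +31 → Feb 1, 2143 (98 left).
Feb has 28 days: +28 → Mar 1, 2143 (70 left).
Mar has 31 days: +31 → Apr 1, 2143 (39 left).
Apr has 30 days: +30 → May 1, 2143 (9 left).
+9 → May 10, 2143.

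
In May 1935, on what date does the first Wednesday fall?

May 1, 1935 is a Wednesday.
The first Wednesday is therefore May 1 (same day).

May 1, 1935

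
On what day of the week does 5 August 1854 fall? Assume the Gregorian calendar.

Doomsday rule: the anchor day for the 1800s is Friday. For year 54: 54÷12 = 4 r 6, and 6÷4 = 1, so 4+6+1 = 11.
Friday + 11 ≡ Tuesday — that's 1854's doomsday.
In August the doomsday date is Aug 8.
Aug 5 is 3 days before Aug 8; 3 mod 7 = 3, so Tuesday − 3 = Saturday.

Saturday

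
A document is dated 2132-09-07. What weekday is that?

Doomsday rule: the anchor day for the 2100s is Sunday. For year 32: 32÷12 = 2 r 8, and 8÷4 = 2, so 2+8+2 = 12.
Sunday + 12 ≡ Friday — that's 2132's doomsday.
In September the doomsday date is Sep 5.
Sep 7 is 2 days after Sep 5; 2 mod 7 = 2, so Friday + 2 = Sunday.

Sunday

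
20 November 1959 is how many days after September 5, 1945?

5189

Sep 5, 1945 → Sep 5, 1946: 365 days.
Sep 5, 1946 → Sep 5, 1947: 365 days.
Sep 5, 1947 → Sep 5, 1948: 366 days (Feb 29, 1948 is in that span).
Sep 5, 1948 → Sep 5, 1949: 365 days.
Sep 5, 1949 → Sep 5, 1950: 365 days.
Sep 5, 1950 → Sep 5, 1951: 365 days.
Sep 5, 1951 → Sep 5, 1952: 366 days (Feb 29, 1952 is in that span).
Sep 5, 1952 → Sep 5, 1953: 365 days.
Sep 5, 1953 → Sep 5, 1954: 365 days.
Sep 5, 1954 → Sep 5, 1955: 365 days.
Sep 5, 1955 → Sep 5, 1956: 366 days (Feb 29, 1956 is in that span).
Sep 5, 1956 → Sep 5, 1957: 365 days.
Sep 5, 1957 → Sep 5, 1958: 365 days.
Sep 5, 1958 → Sep 5, 1959: 365 days.
Sep 5, 1959 → Oct 5, 1959: 30 days (September has 30).
Oct 5, 1959 → Nov 5, 1959: 31 days (October has 31).
Nov 5, 1959 → Nov 20, 1959: 15 days.
Total: 5189 days.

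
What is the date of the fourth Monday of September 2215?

September 25, 2215

September 1, 2215 is a Friday.
The first Monday is therefore September 4 (3 days later).
The fourth Monday is 4 + 3×7 = September 25.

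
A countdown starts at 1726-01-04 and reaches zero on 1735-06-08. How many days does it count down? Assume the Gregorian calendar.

Jan 4, 1726 → Jan 4, 1727: 365 days.
Jan 4, 1727 → Jan 4, 1728: 365 days.
Jan 4, 1728 → Jan 4, 1729: 366 days (Feb 29, 1728 is in that span).
Jan 4, 1729 → Jan 4, 1730: 365 days.
Jan 4, 1730 → Jan 4, 1731: 365 days.
Jan 4, 1731 → Jan 4, 1732: 365 days.
Jan 4, 1732 → Jan 4, 1733: 366 days (Feb 29, 1732 is in that span).
Jan 4, 1733 → Jan 4, 1734: 365 days.
Jan 4, 1734 → Jan 4, 1735: 365 days.
Jan 4, 1735 → Feb 4, 1735: 31 days (January has 31).
Feb 4, 1735 → Mar 4, 1735: 28 days (February has 28).
Mar 4, 1735 → Apr 4, 1735: 31 days (March has 31).
Apr 4, 1735 → May 4, 1735: 30 days (April has 30).
May 4, 1735 → Jun 4, 1735: 31 days (May has 31).
Jun 4, 1735 → Jun 8, 1735: 4 days.
Total: 3442 days.

3442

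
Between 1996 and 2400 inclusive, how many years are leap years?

99

Multiples of 4 in [1996,2400]: 102.
Of those, multiples of 100: 5 (not leap unless ÷400).
Multiples of 400: 2.
Leap years = 102 − 5 + 2 = 99.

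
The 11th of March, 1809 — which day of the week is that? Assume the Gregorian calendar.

Saturday

Doomsday rule: the anchor day for the 1800s is Friday. For year 09: 9÷12 = 0 r 9, and 9÷4 = 2, so 0+9+2 = 11.
Friday + 11 ≡ Tuesday — that's 1809's doomsday.
In March the doomsday date is Mar 14.
Mar 11 is 3 days before Mar 14; 3 mod 7 = 3, so Tuesday − 3 = Saturday.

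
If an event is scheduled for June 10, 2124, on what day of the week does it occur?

Doomsday rule: the anchor day for the 2100s is Sunday. For year 24: 24÷12 = 2 r 0, and 0÷4 = 0, so 2+0+0 = 2.
Sunday + 2 ≡ Tuesday — that's 2124's doomsday.
In June the doomsday date is Jun 6.
Jun 10 is 4 days after Jun 6; 4 mod 7 = 4, so Tuesday + 4 = Saturday.

Saturday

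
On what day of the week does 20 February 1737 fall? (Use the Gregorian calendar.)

Doomsday rule: the anchor day for the 1700s is Sunday. For year 37: 37÷12 = 3 r 1, and 1÷4 = 0, so 3+1+0 = 4.
Sunday + 4 ≡ Thursday — that's 1737's doomsday.
In February the doomsday date is Feb 28 (1737 is not a leap year).
Feb 20 is 8 days before Feb 28; 8 mod 7 = 1, so Thursday − 1 = Wednesday.

Wednesday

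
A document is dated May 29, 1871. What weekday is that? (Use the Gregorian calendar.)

Doomsday rule: the anchor day for the 1800s is Friday. For year 71: 71÷12 = 5 r 11, and 11÷4 = 2, so 5+11+2 = 18.
Friday + 18 ≡ Tuesday — that's 1871's doomsday.
In May the doomsday date is May 9.
May 29 is 20 days after May 9; 20 mod 7 = 6, so Tuesday + 6 = Monday.

Monday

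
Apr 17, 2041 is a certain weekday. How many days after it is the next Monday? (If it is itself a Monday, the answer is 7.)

5

Apr 17, 2041 is a Wednesday.
From Wednesday to the next Monday is 5 days.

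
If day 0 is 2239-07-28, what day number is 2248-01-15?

3093

Jul 28, 2239 → Jul 28, 2240: 366 days (Feb 29, 2240 is in that span).
Jul 28, 2240 → Jul 28, 2241: 365 days.
Jul 28, 2241 → Jul 28, 2242: 365 days.
Jul 28, 2242 → Jul 28, 2243: 365 days.
Jul 28, 2243 → Jul 28, 2244: 366 days (Feb 29, 2244 is in that span).
Jul 28, 2244 → Jul 28, 2245: 365 days.
Jul 28, 2245 → Jul 28, 2246: 365 days.
Jul 28, 2246 → Jul 28, 2247: 365 days.
Jul 28, 2247 → Aug 28, 2247: 31 days (July has 31).
Aug 28, 2247 → Sep 28, 2247: 31 days (August has 31).
Sep 28, 2247 → Oct 28, 2247: 30 days (September has 30).
Oct 28, 2247 → Nov 28, 2247: 31 days (October has 31).
Nov 28, 2247 → Dec 28, 2247: 30 days (November has 30).
Dec 28, 2247 → Jan 15, 2248: 18 days.
Total: 3093 days.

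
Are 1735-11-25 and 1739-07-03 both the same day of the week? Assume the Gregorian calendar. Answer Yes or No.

From Nov 25, 1735 to Jul 3, 1739 is 1316 days.
1316 mod 7 = 0, so they are the same weekday.
(Nov 25, 1735 is a Friday; Jul 3, 1739 is a Friday.)

Yes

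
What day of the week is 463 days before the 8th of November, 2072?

First find the weekday of Nov 8, 2072. Doomsday rule: the anchor day for the 2000s is Tuesday. For year 72: 72÷12 = 6 r 0, and 0÷4 = 0, so 6+0+0 = 6.
Tuesday + 6 ≡ Monday — that's 2072's doomsday.
In November the doomsday date is Nov 7.
Nov 8 is 1 day after Nov 7; 1 mod 7 = 1, so Monday + 1 = Tuesday.
463 mod 7 = 1, so 463 days before a Tuesday is Tuesday − 1 = Monday.

Monday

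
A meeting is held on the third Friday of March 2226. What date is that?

March 1, 2226 is a Wednesday.
The first Friday is therefore March 3 (2 days later).
The third Friday is 3 + 2×7 = March 17.

March 17, 2226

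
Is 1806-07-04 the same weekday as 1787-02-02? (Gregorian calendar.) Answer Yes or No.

From Feb 2, 1787 to Jul 4, 1806 is 7091 days.
7091 mod 7 = 0, so they are the same weekday.
(Feb 2, 1787 is a Friday; Jul 4, 1806 is a Friday.)

Yes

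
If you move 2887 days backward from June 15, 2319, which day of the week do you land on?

First find the weekday of Jun 15, 2319. Doomsday rule: the anchor day for the 2300s is Wednesday. For year 19: 19÷12 = 1 r 7, and 7÷4 = 1, so 1+7+1 = 9.
Wednesday + 9 ≡ Friday — that's 2319's doomsday.
In June the doomsday date is Jun 6.
Jun 15 is 9 days after Jun 6; 9 mod 7 = 2, so Friday + 2 = Sunday.
2887 mod 7 = 3, so 2887 days before a Sunday is Sunday − 3 = Thursday.

Thursday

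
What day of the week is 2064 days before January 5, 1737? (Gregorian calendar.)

First find the weekday of Jan 5, 1737. Doomsday rule: the anchor day for the 1700s is Sunday. For year 37: 37÷12 = 3 r 1, and 1÷4 = 0, so 3+1+0 = 4.
Sunday + 4 ≡ Thursday — that's 1737's doomsday.
In January the doomsday date is Jan 3 (1737 is not a leap year).
Jan 5 is 2 days after Jan 3; 2 mod 7 = 2, so Thursday + 2 = Saturday.
2064 mod 7 = 6, so 2064 days before a Saturday is Saturday − 6 = Sunday.

Sunday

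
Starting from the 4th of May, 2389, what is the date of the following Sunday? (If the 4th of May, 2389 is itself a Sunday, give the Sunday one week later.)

May 7, 2389

May 4, 2389 is a Thursday.
From Thursday to the next Sunday is 3 days.
May 4, 2389 + 3 = May 7, 2389.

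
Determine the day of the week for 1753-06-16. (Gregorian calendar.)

Doomsday rule: the anchor day for the 1700s is Sunday. For year 53: 53÷12 = 4 r 5, and 5÷4 = 1, so 4+5+1 = 10.
Sunday + 10 ≡ Wednesday — that's 1753's doomsday.
In June the doomsday date is Jun 6.
Jun 16 is 10 days after Jun 6; 10 mod 7 = 3, so Wednesday + 3 = Saturday.

Saturday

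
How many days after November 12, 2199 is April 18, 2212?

4540

Nov 12, 2199 → Nov 12, 2200: 365 days.
Nov 12, 2200 → Nov 12, 2201: 365 days.
Nov 12, 2201 → Nov 12, 2202: 365 days.
Nov 12, 2202 → Nov 12, 2203: 365 days.
Nov 12, 2203 → Nov 12, 2204: 366 days (Feb 29, 2204 is in that span).
Nov 12, 2204 → Nov 12, 2205: 365 days.
Nov 12, 2205 → Nov 12, 2206: 365 days.
Nov 12, 2206 → Nov 12, 2207: 365 days.
Nov 12, 2207 → Nov 12, 2208: 366 days (Feb 29, 2208 is in that span).
Nov 12, 2208 → Nov 12, 2209: 365 days.
Nov 12, 2209 → Nov 12, 2210: 365 days.
Nov 12, 2210 → Nov 12, 2211: 365 days.
Nov 12, 2211 → Dec 12, 2211: 30 days (November has 30).
Dec 12, 2211 → Jan 12, 2212: 31 days (December has 31).
Jan 12, 2212 → Feb 12, 2212: 31 days (January has 31).
Feb 12, 2212 → Mar 12, 2212: 29 days (February has 29).
Mar 12, 2212 → Apr 12, 2212: 31 days (March has 31).
Apr 12, 2212 → Apr 18, 2212: 6 days.
Total: 4540 days.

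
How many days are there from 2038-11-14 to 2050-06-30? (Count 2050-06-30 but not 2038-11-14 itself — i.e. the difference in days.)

4246

Nov 14, 2038 → Nov 14, 2039: 365 days.
Nov 14, 2039 → Nov 14, 2040: 366 days (Feb 29, 2040 is in that span).
Nov 14, 2040 → Nov 14, 2041: 365 days.
Nov 14, 2041 → Nov 14, 2042: 365 days.
Nov 14, 2042 → Nov 14, 2043: 365 days.
Nov 14, 2043 → Nov 14, 2044: 366 days (Feb 29, 2044 is in that span).
Nov 14, 2044 → Nov 14, 2045: 365 days.
Nov 14, 2045 → Nov 14, 2046: 365 days.
Nov 14, 2046 → Nov 14, 2047: 365 days.
Nov 14, 2047 → Nov 14, 2048: 366 days (Feb 29, 2048 is in that span).
Nov 14, 2048 → Nov 14, 2049: 365 days.
Nov 14, 2049 → Dec 14, 2049: 30 days (November has 30).
Dec 14, 2049 → Jan 14, 2050: 31 days (December has 31).
Jan 14, 2050 → Feb 14, 2050: 31 days (January has 31).
Feb 14, 2050 → Mar 14, 2050: 28 days (February has 28).
Mar 14, 2050 → Apr 14, 2050: 31 days (March has 31).
Apr 14, 2050 → May 14, 2050: 30 days (April has 30).
May 14, 2050 → Jun 14, 2050: 31 days (May has 31).
Jun 14, 2050 → Jun 30, 2050: 16 days.
Total: 4246 days.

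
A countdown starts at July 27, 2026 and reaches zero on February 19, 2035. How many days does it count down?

Jul 27, 2026 → Jul 27, 2027: 365 days.
Jul 27, 2027 → Jul 27, 2028: 366 days (Feb 29, 2028 is in that span).
Jul 27, 2028 → Jul 27, 2029: 365 days.
Jul 27, 2029 → Jul 27, 2030: 365 days.
Jul 27, 2030 → Jul 27, 2031: 365 days.
Jul 27, 2031 → Jul 27, 2032: 366 days (Feb 29, 2032 is in that span).
Jul 27, 2032 → Jul 27, 2033: 365 days.
Jul 27, 2033 → Jul 27, 2034: 365 days.
Jul 27, 2034 → Aug 27, 2034: 31 days (July has 31).
Aug 27, 2034 → Sep 27, 2034: 31 days (August has 31).
Sep 27, 2034 → Oct 27, 2034: 30 days (September has 30).
Oct 27, 2034 → Nov 27, 2034: 31 days (October has 31).
Nov 27, 2034 → Dec 27, 2034: 30 days (November has 30).
Dec 27, 2034 → Jan 27, 2035: 31 days (December has 31).
Jan 27, 2035 → Feb 19, 2035: 23 days.
Total: 3129 days.

3129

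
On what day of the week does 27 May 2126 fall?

Monday

Doomsday rule: the anchor day for the 2100s is Sunday. For year 26: 26÷12 = 2 r 2, and 2÷4 = 0, so 2+2+0 = 4.
Sunday + 4 ≡ Thursday — that's 2126's doomsday.
In May the doomsday date is May 9.
May 27 is 18 days after May 9; 18 mod 7 = 4, so Thursday + 4 = Monday.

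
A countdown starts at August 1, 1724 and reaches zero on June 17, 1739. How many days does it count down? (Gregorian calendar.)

5433

Aug 1, 1724 → Aug 1, 1725: 365 days.
Aug 1, 1725 → Aug 1, 1726: 365 days.
Aug 1, 1726 → Aug 1, 1727: 365 days.
Aug 1, 1727 → Aug 1, 1728: 366 days (Feb 29, 1728 is in that span).
Aug 1, 1728 → Aug 1, 1729: 365 days.
Aug 1, 1729 → Aug 1, 1730: 365 days.
Aug 1, 1730 → Aug 1, 1731: 365 days.
Aug 1, 1731 → Aug 1, 1732: 366 days (Feb 29, 1732 is in that span).
Aug 1, 1732 → Aug 1, 1733: 365 days.
Aug 1, 1733 → Aug 1, 1734: 365 days.
Aug 1, 1734 → Aug 1, 1735: 365 days.
Aug 1, 1735 → Aug 1, 1736: 366 days (Feb 29, 1736 is in that span).
Aug 1, 1736 → Aug 1, 1737: 365 days.
Aug 1, 1737 → Aug 1, 1738: 365 days.
Aug 1, 1738 → Sep 1, 1738: 31 days (August has 31).
Sep 1, 1738 → Oct 1, 1738: 30 days (September has 30).
Oct 1, 1738 → Nov 1, 1738: 31 days (October has 31).
Nov 1, 1738 → Dec 1, 1738: 30 days (November has 30).
Dec 1, 1738 → Jan 1, 1739: 31 days (December has 31).
Jan 1, 1739 → Feb 1, 1739: 31 days (January has 31).
Feb 1, 1739 → Mar 1, 1739: 28 days (February has 28).
Mar 1, 1739 → Apr 1, 1739: 31 days (March has 31).
Apr 1, 1739 → May 1, 1739: 30 days (April has 30).
May 1, 1739 → Jun 1, 1739: 31 days (May has 31).
Jun 1, 1739 → Jun 17, 1739: 16 days.
Total: 5433 days.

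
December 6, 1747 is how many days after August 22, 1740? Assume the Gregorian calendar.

Aug 22, 1740 → Aug 22, 1741: 365 days.
Aug 22, 1741 → Aug 22, 1742: 365 days.
Aug 22, 1742 → Aug 22, 1743: 365 days.
Aug 22, 1743 → Aug 22, 1744: 366 days (Feb 29, 1744 is in that span).
Aug 22, 1744 → Aug 22, 1745: 365 days.
Aug 22, 1745 → Aug 22, 1746: 365 days.
Aug 22, 1746 → Aug 22, 1747: 365 days.
Aug 22, 1747 → Sep 22, 1747: 31 days (August has 31).
Sep 22, 1747 → Oct 22, 1747: 30 days (September has 30).
Oct 22, 1747 → Nov 22, 1747: 31 days (October has 31).
Nov 22, 1747 → Dec 6, 1747: 14 days.
Total: 2662 days.

2662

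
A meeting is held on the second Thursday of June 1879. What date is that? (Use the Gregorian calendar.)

June 1, 1879 is a Sunday.
The first Thursday is therefore June 5 (4 days later).
The second Thursday is 5 + 1×7 = June 12.

June 12, 1879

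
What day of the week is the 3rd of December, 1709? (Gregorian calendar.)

Tuesday

Doomsday rule: the anchor day for the 1700s is Sunday. For year 09: 9÷12 = 0 r 9, and 9÷4 = 2, so 0+9+2 = 11.
Sunday + 11 ≡ Thursday — that's 1709's doomsday.
In December the doomsday date is Dec 12.
Dec 3 is 9 days before Dec 12; 9 mod 7 = 2, so Thursday − 2 = Tuesday.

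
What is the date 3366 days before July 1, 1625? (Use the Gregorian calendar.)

April 13, 1616

−365 (one year) → Jul 1, 1624 (3001 left).
−366 (one year; includes Feb 29, 1624) → Jul 1, 1623 (2635 left).
−365 (one year) → Jul 1, 1622 (2270 left).
−365 (one year) → Jul 1, 1621 (1905 left).
−365 (one year) → Jul 1, 1620 (1540 left).
−366 (one year; includes Feb 29, 1620) → Jul 1, 1619 (1174 left).
−365 (one year) → Jul 1, 1618 (809 left).
−365 (one year) → Jul 1, 1617 (444 left).
−365 (one year) → Jul 1, 1616 (79 left).
−1 → Jun 30, 1616 (end of Jun, 30 days; 78 left).
−30 → May 31, 1616 (end of May, 31 days; 48 left).
−31 → Apr 30, 1616 (end of Apr, 30 days; 17 left).
−17 → Apr 13, 1616.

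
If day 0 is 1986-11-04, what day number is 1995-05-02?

Nov 4, 1986 → Nov 4, 1987: 365 days.
Nov 4, 1987 → Nov 4, 1988: 366 days (Feb 29, 1988 is in that span).
Nov 4, 1988 → Nov 4, 1989: 365 days.
Nov 4, 1989 → Nov 4, 1990: 365 days.
Nov 4, 1990 → Nov 4, 1991: 365 days.
Nov 4, 1991 → Nov 4, 1992: 366 days (Feb 29, 1992 is in that span).
Nov 4, 1992 → Nov 4, 1993: 365 days.
Nov 4, 1993 → Nov 4, 1994: 365 days.
Nov 4, 1994 → Dec 4, 1994: 30 days (November has 30).
Dec 4, 1994 → Jan 4, 1995: 31 days (December has 31).
Jan 4, 1995 → Feb 4, 1995: 31 days (January has 31).
Feb 4, 1995 → Mar 4, 1995: 28 days (February has 28).
Mar 4, 1995 → Apr 4, 1995: 31 days (March has 31).
Apr 4, 1995 → May 2, 1995: 28 days.
Total: 3101 days.

3101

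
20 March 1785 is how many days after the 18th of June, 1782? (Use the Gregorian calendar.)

Jun 18, 1782 → Jun 18, 1783: 365 days.
Jun 18, 1783 → Jun 18, 1784: 366 days (Feb 29, 1784 is in that span).
Jun 18, 1784 → Jul 18, 1784: 30 days (June has 30).
Jul 18, 1784 → Aug 18, 1784: 31 days (July has 31).
Aug 18, 1784 → Sep 18, 1784: 31 days (August has 31).
Sep 18, 1784 → Oct 18, 1784: 30 days (September has 30).
Oct 18, 1784 → Nov 18, 1784: 31 days (October has 31).
Nov 18, 1784 → Dec 18, 1784: 30 days (November has 30).
Dec 18, 1784 → Jan 18, 1785: 31 days (December has 31).
Jan 18, 1785 → Feb 18, 1785: 31 days (January has 31).
Feb 18, 1785 → Mar 18, 1785: 28 days (February has 28).
Mar 18, 1785 → Mar 20, 1785: 2 days.
Total: 1006 days.

1006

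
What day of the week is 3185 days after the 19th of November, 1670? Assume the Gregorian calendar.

First find the weekday of Nov 19, 1670. Doomsday rule: the anchor day for the 1600s is Tuesday. For year 70: 70÷12 = 5 r 10, and 10÷4 = 2, so 5+10+2 = 17.
Tuesday + 17 ≡ Friday — that's 1670's doomsday.
In November the doomsday date is Nov 7.
Nov 19 is 12 days after Nov 7; 12 mod 7 = 5, so Friday + 5 = Wednesday.
3185 mod 7 = 0, so 3185 days after a Wednesday is Wednesday + 0 = Wednesday.

Wednesday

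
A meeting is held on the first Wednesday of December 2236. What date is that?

December 1, 2236 is a Thursday.
The first Wednesday is therefore December 7 (6 days later).

December 7, 2236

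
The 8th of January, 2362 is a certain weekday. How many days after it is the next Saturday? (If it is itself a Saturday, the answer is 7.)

Jan 8, 2362 is a Monday.
From Monday to the next Saturday is 5 days.

5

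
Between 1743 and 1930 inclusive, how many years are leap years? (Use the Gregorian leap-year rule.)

Multiples of 4 in [1743,1930]: 47.
Of those, multiples of 100: 2 (not leap unless ÷400).
Multiples of 400: 0.
Leap years = 47 − 2 + 0 = 45.

45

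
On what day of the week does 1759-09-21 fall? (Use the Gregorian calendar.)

Doomsday rule: the anchor day for the 1700s is Sunday. For year 59: 59÷12 = 4 r 11, and 11÷4 = 2, so 4+11+2 = 17.
Sunday + 17 ≡ Wednesday — that's 1759's doomsday.
In September the doomsday date is Sep 5.
Sep 21 is 16 days after Sep 5; 16 mod 7 = 2, so Wednesday + 2 = Friday.

Friday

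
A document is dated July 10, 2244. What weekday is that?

Doomsday rule: the anchor day for the 2200s is Friday. For year 44: 44÷12 = 3 r 8, and 8÷4 = 2, so 3+8+2 = 13.
Friday + 13 ≡ Thursday — that's 2244's doomsday.
In July the doomsday date is Jul 11.
Jul 10 is 1 day before Jul 11; 1 mod 7 = 1, so Thursday − 1 = Wednesday.

Wednesday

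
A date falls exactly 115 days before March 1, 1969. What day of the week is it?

Wednesday

Mar 1, 1969 is a Saturday.
115 mod 7 = 3, so 115 days before a Saturday is Saturday − 3 = Wednesday.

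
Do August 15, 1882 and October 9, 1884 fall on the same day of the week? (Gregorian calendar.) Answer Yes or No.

No

From Aug 15, 1882 to Oct 9, 1884 is 786 days.
786 mod 7 = 2, so they are different weekdays.
(Aug 15, 1882 is a Tuesday; Oct 9, 1884 is a Thursday.)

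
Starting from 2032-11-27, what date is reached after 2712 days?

+365 (one year) → Nov 27, 2033 (2347 left).
+365 (one year) → Nov 27, 2034 (1982 left).
+365 (one year) → Nov 27, 2035 (1617 left).
+366 (one year; includes Feb 29, 2036) → Nov 27, 2036 (1251 left).
+365 (one year) → Nov 27, 2037 (886 left).
+365 (one year) → Nov 27, 2038 (521 left).
+365 (one year) → Nov 27, 2039 (156 left).
Nov has 30 days: +4 → Dec 1, 2039 (152 left).
Dec has 31 days: +31 → Jan 1, 2040 (121 left).
Jan has 31 days: +31 → Feb 1, 2040 (90 left).
Feb has 29 days: +29 → Mar 1, 2040 (61 left).
Mar has 31 days: +31 → Apr 1, 2040 (30 left).
Apr has 30 days: +30 → May 1, 2040 (0 left).

May 1, 2040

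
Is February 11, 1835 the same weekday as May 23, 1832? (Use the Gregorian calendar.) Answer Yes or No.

From May 23, 1832 to Feb 11, 1835 is 994 days.
994 mod 7 = 0, so they are the same weekday.
(May 23, 1832 is a Wednesday; Feb 11, 1835 is a Wednesday.)

Yes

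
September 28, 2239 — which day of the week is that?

Doomsday rule: the anchor day for the 2200s is Friday. For year 39: 39÷12 = 3 r 3, and 3÷4 = 0, so 3+3+0 = 6.
Friday + 6 ≡ Thursday — that's 2239's doomsday.
In September the doomsday date is Sep 5.
Sep 28 is 23 days after Sep 5; 23 mod 7 = 2, so Thursday + 2 = Saturday.

Saturday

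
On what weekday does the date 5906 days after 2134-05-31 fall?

Saturday

May 31, 2134 is a Monday.
5906 mod 7 = 5, so 5906 days after a Monday is Monday + 5 = Saturday.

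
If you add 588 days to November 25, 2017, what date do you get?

+365 (one year) → Nov 25, 2018 (223 left).
Nov has 30 days: +6 → Dec 1, 2018 (217 left).
Dec has 31 days: +31 → Jan 1, 2019 (186 left).
Jan has 31 days: +31 → Feb 1, 2019 (155 left).
Feb has 28 days: +28 → Mar 1, 2019 (127 left).
Mar has 31 days: +31 → Apr 1, 2019 (96 left).
Apr has 30 days: +30 → May 1, 2019 (66 left).
May has 31 days: +31 → Jun 1, 2019 (35 left).
Jun has 30 days: +30 → Jul 1, 2019 (5 left).
+5 → Jul 6, 2019.

July 6, 2019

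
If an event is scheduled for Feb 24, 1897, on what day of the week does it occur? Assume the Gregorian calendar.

Doomsday rule: the anchor day for the 1800s is Friday. For year 97: 97÷12 = 8 r 1, and 1÷4 = 0, so 8+1+0 = 9.
Friday + 9 ≡ Sunday — that's 1897's doomsday.
In February the doomsday date is Feb 28 (1897 is not a leap year).
Feb 24 is 4 days before Feb 28; 4 mod 7 = 4, so Sunday − 4 = Wednesday.

Wednesday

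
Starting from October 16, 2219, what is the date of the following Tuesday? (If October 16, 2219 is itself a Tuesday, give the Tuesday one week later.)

October 19, 2219

Oct 16, 2219 is a Saturday.
From Saturday to the next Tuesday is 3 days.
Oct 16, 2219 + 3 = Oct 19, 2219.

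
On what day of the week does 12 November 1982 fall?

January 1, 1982 is a Friday.
Jan 1, 1982 → Feb 1, 1982: 31 days (January has 31).
Feb 1, 1982 → Mar 1, 1982: 28 days (February has 28).
Mar 1, 1982 → Apr 1, 1982: 31 days (March has 31).
Apr 1, 1982 → May 1, 1982: 30 days (April has 30).
May 1, 1982 → Jun 1, 1982: 31 days (May has 31).
Jun 1, 1982 → Jul 1, 1982: 30 days (June has 30).
Jul 1, 1982 → Aug 1, 1982: 31 days (July has 31).
Aug 1, 1982 → Sep 1, 1982: 31 days (August has 31).
Sep 1, 1982 → Oct 1, 1982: 30 days (September has 30).
Oct 1, 1982 → Nov 1, 1982: 31 days (October has 31).
Nov 1, 1982 → Nov 12, 1982: 11 days.
Total: 315 days.
315 mod 7 = 0, so Friday + 0 = Friday.

Friday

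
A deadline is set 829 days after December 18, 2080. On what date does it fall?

March 27, 2083

+365 (one year) → Dec 18, 2081 (464 left).
+365 (one year) → Dec 18, 2082 (99 left).
Dec has 31 days: +14 → Jan 1, 2083 (85 left).
Jan has 31 days: +31 → Feb 1, 2083 (54 left).
Feb has 28 days: +28 → Mar 1, 2083 (26 left).
+26 → Mar 27, 2083.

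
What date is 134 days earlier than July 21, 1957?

−21 → Jun 30, 1957 (end of Jun, 30 days; 113 left).
−30 → May 31, 1957 (end of May, 31 days; 83 left).
−31 → Apr 30, 1957 (end of Apr, 30 days; 52 left).
−30 → Mar 31, 1957 (end of Mar, 31 days; 22 left).
−22 → Mar 9, 1957.

March 9, 1957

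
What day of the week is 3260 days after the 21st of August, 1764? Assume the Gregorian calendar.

Aug 21, 1764 is a Tuesday.
3260 mod 7 = 5, so 3260 days after a Tuesday is Tuesday + 5 = Sunday.

Sunday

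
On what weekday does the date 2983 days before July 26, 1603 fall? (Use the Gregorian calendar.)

Friday

First find the weekday of Jul 26, 1603. Doomsday rule: the anchor day for the 1600s is Tuesday. For year 03: 3÷12 = 0 r 3, and 3÷4 = 0, so 0+3+0 = 3.
Tuesday + 3 ≡ Friday — that's 1603's doomsday.
In July the doomsday date is Jul 11.
Jul 26 is 15 days after Jul 11; 15 mod 7 = 1, so Friday + 1 = Saturday.
2983 mod 7 = 1, so 2983 days before a Saturday is Saturday − 1 = Friday.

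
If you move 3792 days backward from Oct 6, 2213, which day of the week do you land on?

Friday

Oct 6, 2213 is a Wednesday.
3792 mod 7 = 5, so 3792 days before a Wednesday is Wednesday − 5 = Friday.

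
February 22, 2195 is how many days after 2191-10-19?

Oct 19, 2191 → Oct 19, 2192: 366 days (Feb 29, 2192 is in that span).
Oct 19, 2192 → Oct 19, 2193: 365 days.
Oct 19, 2193 → Oct 19, 2194: 365 days.
Oct 19, 2194 → Nov 19, 2194: 31 days (October has 31).
Nov 19, 2194 → Dec 19, 2194: 30 days (November has 30).
Dec 19, 2194 → Jan 19, 2195: 31 days (December has 31).
Jan 19, 2195 → Feb 19, 2195: 31 days (January has 31).
Feb 19, 2195 → Feb 22, 2195: 3 days.
Total: 1222 days.

1222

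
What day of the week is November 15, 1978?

January 1, 1978 is a Sunday.
Jan 1, 1978 → Feb 1, 1978: 31 days (January has 31).
Feb 1, 1978 → Mar 1, 1978: 28 days (February has 28).
Mar 1, 1978 → Apr 1, 1978: 31 days (March has 31).
Apr 1, 1978 → May 1, 1978: 30 days (April has 30).
May 1, 1978 → Jun 1, 1978: 31 days (May has 31).
Jun 1, 1978 → Jul 1, 1978: 30 days (June has 30).
Jul 1, 1978 → Aug 1, 1978: 31 days (July has 31).
Aug 1, 1978 → Sep 1, 1978: 31 days (August has 31).
Sep 1, 1978 → Oct 1, 1978: 30 days (September has 30).
Oct 1, 1978 → Nov 1, 1978: 31 days (October has 31).
Nov 1, 1978 → Nov 15, 1978: 14 days.
Total: 318 days.
318 mod 7 = 3, so Sunday + 3 = Wednesday.

Wednesday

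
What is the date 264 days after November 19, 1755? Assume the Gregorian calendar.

August 9, 1756

Nov has 30 days: +12 → Dec 1, 1755 (252 left).
Dec has 31 days: +31 → Jan 1, 1756 (221 left).
Jan has 31 days: +31 → Feb 1, 1756 (190 left).
Feb has 29 days: +29 → Mar 1, 1756 (161 left).
Mar has 31 days: +31 → Apr 1, 1756 (130 left).
Apr has 30 days: +30 → May 1, 1756 (100 left).
May has 31 days: +31 → Jun 1, 1756 (69 left).
Jun has 30 days: +30 → Jul 1, 1756 (39 left).
Jul has 31 days: +31 → Aug 1, 1756 (8 left).
+8 → Aug 9, 1756.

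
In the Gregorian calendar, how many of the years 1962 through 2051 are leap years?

22

Multiples of 4 in [1962,2051]: 22.
Of those, multiples of 100: 1 (not leap unless ÷400).
Multiples of 400: 1.
Leap years = 22 − 1 + 1 = 22.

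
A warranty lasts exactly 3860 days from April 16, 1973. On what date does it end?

November 10, 1983

+365 (one year) → Apr 16, 1974 (3495 left).
+365 (one year) → Apr 16, 1975 (3130 left).
+366 (one year; includes Feb 29, 1976) → Apr 16, 1976 (2764 left).
+365 (one year) → Apr 16, 1977 (2399 left).
+365 (one year) → Apr 16, 1978 (2034 left).
+365 (one year) → Apr 16, 1979 (1669 left).
+366 (one year; includes Feb 29, 1980) → Apr 16, 1980 (1303 left).
+365 (one year) → Apr 16, 1981 (938 left).
+365 (one year) → Apr 16, 1982 (573 left).
+365 (one year) → Apr 16, 1983 (208 left).
Apr has 30 days: +15 → May 1, 1983 (193 left).
May has 31 days: +31 → Jun 1, 1983 (162 left).
Jun has 30 days: +30 → Jul 1, 1983 (132 left).
Jul has 31 days: +31 → Aug 1, 1983 (101 left).
Aug has 31 days: +31 → Sep 1, 1983 (70 left).
Sep has 30 days: +30 → Oct 1, 1983 (40 left).
Oct has 31 days: +31 → Nov 1, 1983 (9 left).
+9 → Nov 10, 1983.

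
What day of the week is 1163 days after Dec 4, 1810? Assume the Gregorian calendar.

Wednesday

Dec 4, 1810 is a Tuesday.
1163 mod 7 = 1, so 1163 days after a Tuesday is Tuesday + 1 = Wednesday.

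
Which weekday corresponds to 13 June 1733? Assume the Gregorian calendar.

Doomsday rule: the anchor day for the 1700s is Sunday. For year 33: 33÷12 = 2 r 9, and 9÷4 = 2, so 2+9+2 = 13.
Sunday + 13 ≡ Saturday — that's 1733's doomsday.
In June the doomsday date is Jun 6.
Jun 13 is 7 days after Jun 6; 7 mod 7 = 0, so Saturday + 0 = Saturday.

Saturday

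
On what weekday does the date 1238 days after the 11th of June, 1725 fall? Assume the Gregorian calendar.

Sunday

First find the weekday of Jun 11, 1725. Doomsday rule: the anchor day for the 1700s is Sunday. For year 25: 25÷12 = 2 r 1, and 1÷4 = 0, so 2+1+0 = 3.
Sunday + 3 ≡ Wednesday — that's 1725's doomsday.
In June the doomsday date is Jun 6.
Jun 11 is 5 days after Jun 6; 5 mod 7 = 5, so Wednesday + 5 = Monday.
1238 mod 7 = 6, so 1238 days after a Monday is Monday + 6 = Sunday.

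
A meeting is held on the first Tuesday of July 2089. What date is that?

July 5, 2089

July 1, 2089 is a Friday.
The first Tuesday is therefore July 5 (4 days later).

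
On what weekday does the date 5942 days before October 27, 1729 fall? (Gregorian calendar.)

First find the weekday of Oct 27, 1729. Doomsday rule: the anchor day for the 1700s is Sunday. For year 29: 29÷12 = 2 r 5, and 5÷4 = 1, so 2+5+1 = 8.
Sunday + 8 ≡ Monday — that's 1729's doomsday.
In October the doomsday date is Oct 10.
Oct 27 is 17 days after Oct 10; 17 mod 7 = 3, so Monday + 3 = Thursday.
5942 mod 7 = 6, so 5942 days before a Thursday is Thursday − 6 = Friday.

Friday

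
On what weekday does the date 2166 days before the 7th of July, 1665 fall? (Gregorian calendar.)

First find the weekday of Jul 7, 1665. Doomsday rule: the anchor day for the 1600s is Tuesday. For year 65: 65÷12 = 5 r 5, and 5÷4 = 1, so 5+5+1 = 11.
Tuesday + 11 ≡ Saturday — that's 1665's doomsday.
In July the doomsday date is Jul 11.
Jul 7 is 4 days before Jul 11; 4 mod 7 = 4, so Saturday − 4 = Tuesday.
2166 mod 7 = 3, so 2166 days before a Tuesday is Tuesday − 3 = Saturday.

Saturday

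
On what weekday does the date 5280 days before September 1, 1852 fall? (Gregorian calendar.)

Monday

First find the weekday of Sep 1, 1852. Doomsday rule: the anchor day for the 1800s is Friday. For year 52: 52÷12 = 4 r 4, and 4÷4 = 1, so 4+4+1 = 9.
Friday + 9 ≡ Sunday — that's 1852's doomsday.
In September the doomsday date is Sep 5.
Sep 1 is 4 days before Sep 5; 4 mod 7 = 4, so Sunday − 4 = Wednesday.
5280 mod 7 = 2, so 5280 days before a Wednesday is Wednesday − 2 = Monday.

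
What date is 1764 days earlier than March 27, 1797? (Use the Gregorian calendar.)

−365 (one year) → Mar 27, 1796 (1399 left).
−366 (one year; includes Feb 29, 1796) → Mar 27, 1795 (1033 left).
−365 (one year) → Mar 27, 1794 (668 left).
−365 (one year) → Mar 27, 1793 (303 left).
−27 → Feb 28, 1793 (end of Feb, 28 days; 276 left).
−28 → Jan 31, 1793 (end of Jan, 31 days; 248 left).
−31 → Dec 31, 1792 (end of Dec, 31 days; 217 left).
−31 → Nov 30, 1792 (end of Nov, 30 days; 186 left).
−30 → Oct 31, 1792 (end of Oct, 31 days; 156 left).
−31 → Sep 30, 1792 (end of Sep, 30 days; 125 left).
−30 → Aug 31, 1792 (end of Aug, 31 days; 95 left).
−31 → Jul 31, 1792 (end of Jul, 31 days; 64 left).
−31 → Jun 30, 1792 (end of Jun, 30 days; 33 left).
−30 → May 31, 1792 (end of May, 31 days; 3 left).
−3 → May 28, 1792.

May 28, 1792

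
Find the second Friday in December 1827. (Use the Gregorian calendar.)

December 14, 1827

December 1, 1827 is a Saturday.
The first Friday is therefore December 7 (6 days later).
The second Friday is 7 + 1×7 = December 14.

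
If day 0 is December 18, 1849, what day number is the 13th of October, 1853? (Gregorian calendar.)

1395

Dec 18, 1849 → Dec 18, 1850: 365 days.
Dec 18, 1850 → Dec 18, 1851: 365 days.
Dec 18, 1851 → Dec 18, 1852: 366 days (Feb 29, 1852 is in that span).
Dec 18, 1852 → Jan 18, 1853: 31 days (December has 31).
Jan 18, 1853 → Feb 18, 1853: 31 days (January has 31).
Feb 18, 1853 → Mar 18, 1853: 28 days (February has 28).
Mar 18, 1853 → Apr 18, 1853: 31 days (March has 31).
Apr 18, 1853 → May 18, 1853: 30 days (April has 30).
May 18, 1853 → Jun 18, 1853: 31 days (May has 31).
Jun 18, 1853 → Jul 18, 1853: 30 days (June has 30).
Jul 18, 1853 → Aug 18, 1853: 31 days (July has 31).
Aug 18, 1853 → Sep 18, 1853: 31 days (August has 31).
Sep 18, 1853 → Oct 13, 1853: 25 days.
Total: 1395 days.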